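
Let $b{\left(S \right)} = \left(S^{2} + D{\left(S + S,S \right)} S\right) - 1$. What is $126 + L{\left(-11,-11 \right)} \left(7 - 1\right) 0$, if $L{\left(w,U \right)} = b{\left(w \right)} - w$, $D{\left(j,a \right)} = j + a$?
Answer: $126$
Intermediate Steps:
$D{\left(j,a \right)} = a + j$
$b{\left(S \right)} = -1 + 4 S^{2}$ ($b{\left(S \right)} = \left(S^{2} + \left(S + \left(S + S\right)\right) S\right) - 1 = \left(S^{2} + \left(S + 2 S\right) S\right) - 1 = \left(S^{2} + 3 S S\right) - 1 = \left(S^{2} + 3 S^{2}\right) - 1 = 4 S^{2} - 1 = -1 + 4 S^{2}$)
$L{\left(w,U \right)} = -1 - w + 4 w^{2}$ ($L{\left(w,U \right)} = \left(-1 + 4 w^{2}\right) - w = -1 - w + 4 w^{2}$)
$126 + L{\left(-11,-11 \right)} \left(7 - 1\right) 0 = 126 + \left(-1 - -11 + 4 \left(-11\right)^{2}\right) \left(7 - 1\right) 0 = 126 + \left(-1 + 11 + 4 \cdot 121\right) 6 \cdot 0 = 126 + \left(-1 + 11 + 484\right) 0 = 126 + 494 \cdot 0 = 126 + 0 = 126$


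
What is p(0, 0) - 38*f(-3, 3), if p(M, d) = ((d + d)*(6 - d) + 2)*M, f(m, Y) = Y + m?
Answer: 0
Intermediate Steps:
p(M, d) = M*(2 + 2*d*(6 - d)) (p(M, d) = ((2*d)*(6 - d) + 2)*M = (2*d*(6 - d) + 2)*M = (2 + 2*d*(6 - d))*M = M*(2 + 2*d*(6 - d)))
p(0, 0) - 38*f(-3, 3) = 2*0*(1 - 1*0**2 + 6*0) - 38*(3 - 3) = 2*0*(1 - 1*0 + 0) - 38*0 = 2*0*(1 + 0 + 0) + 0 = 2*0*1 + 0 = 0 + 0 = 0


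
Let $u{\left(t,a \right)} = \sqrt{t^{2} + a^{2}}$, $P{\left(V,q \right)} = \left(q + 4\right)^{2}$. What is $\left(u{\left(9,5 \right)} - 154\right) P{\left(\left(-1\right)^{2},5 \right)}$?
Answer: $-12474 + 81 \sqrt{106} \approx -11640.0$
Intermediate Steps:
$P{\left(V,q \right)} = \left(4 + q\right)^{2}$
$u{\left(t,a \right)} = \sqrt{a^{2} + t^{2}}$
$\left(u{\left(9,5 \right)} - 154\right) P{\left(\left(-1\right)^{2},5 \right)} = \left(\sqrt{5^{2} + 9^{2}} - 154\right) \left(4 + 5\right)^{2} = \left(\sqrt{25 + 81} - 154\right) 9^{2} = \left(\sqrt{106} - 154\right) 81 = \left(-154 + \sqrt{106}\right) 81 = -12474 + 81 \sqrt{106}$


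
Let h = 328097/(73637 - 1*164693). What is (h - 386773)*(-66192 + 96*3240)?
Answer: -25664100470555/271 ≈ -9.4701e+10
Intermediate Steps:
h = -46871/13008 (h = 328097/(73637 - 164693) = 328097/(-91056) = 328097*(-1/91056) = -46871/13008 ≈ -3.6032)
(h - 386773)*(-66192 + 96*3240) = (-46871/13008 - 386773)*(-66192 + 96*3240) = -5031190055*(-66192 + 311040)/13008 = -5031190055/13008*244848 = -25664100470555/271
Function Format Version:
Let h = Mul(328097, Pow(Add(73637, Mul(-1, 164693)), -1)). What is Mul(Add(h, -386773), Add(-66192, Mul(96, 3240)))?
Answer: Rational(-25664100470555, 271) ≈ -9.4701e+10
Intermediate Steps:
h = Rational(-46871, 13008) (h = Mul(328097, Pow(Add(73637, -164693), -1)) = Mul(328097, Pow(-91056, -1)) = Mul(328097, Rational(-1, 91056)) = Rational(-46871, 13008) ≈ -3.6032)
Mul(Add(h, -386773), Add(-66192, Mul(96, 3240))) = Mul(Add(Rational(-46871, 13008), -386773), Add(-66192, Mul(96, 3240))) = Mul(Rational(-5031190055, 13008), Add(-66192, 311040)) = Mul(Rational(-5031190055, 13008), 244848) = Rational(-25664100470555, 271)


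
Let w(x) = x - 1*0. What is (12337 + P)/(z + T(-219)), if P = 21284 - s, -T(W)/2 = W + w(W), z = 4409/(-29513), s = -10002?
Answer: 1287445599/25848979 ≈ 49.806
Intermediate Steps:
w(x) = x (w(x) = x + 0 = x)
z = -4409/29513 (z = 4409*(-1/29513) = -4409/29513 ≈ -0.14939)
T(W) = -4*W (T(W) = -2*(W + W) = -4*W)
P = 31286 (P = 21284 - 1*(-10002) = 21284 + 10002 = 31286)
(12337 + P)/(z + T(-219)) = (12337 + 31286)/(-4409/29513 - 4*(-219)) = 43623/(-4409/29513 + 876) = 43623/(25848979/29513) = 43623*(29513/25848979) = 1287445599/25848979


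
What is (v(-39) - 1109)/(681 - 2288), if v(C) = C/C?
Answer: 1108/1607 ≈ 0.68948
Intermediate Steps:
v(C) = 1
(v(-39) - 1109)/(681 - 2288) = (1 - 1109)/(681 - 2288) = -1108/(-1607) = -1108*(-1/1607) = 1108/1607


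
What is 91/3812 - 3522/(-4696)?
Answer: 1475/1906 ≈ 0.77387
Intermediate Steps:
91/3812 - 3522/(-4696) = 91*(1/3812) - 3522*(-1/4696) = 91/3812 + 3/4 = 1475/1906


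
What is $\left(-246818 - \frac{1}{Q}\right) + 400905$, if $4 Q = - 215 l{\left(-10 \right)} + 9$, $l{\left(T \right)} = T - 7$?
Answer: $\frac{141143691}{916} \approx 1.5409 \cdot 10^{5}$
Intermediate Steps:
$l{\left(T \right)} = -7 + T$
$Q = 916$ ($Q = \frac{- 215 \left(-7 - 10\right) + 9}{4} = \frac{\left(-215\right) \left(-17\right) + 9}{4} = \frac{3655 + 9}{4} = \frac{1}{4} \cdot 3664 = 916$)
$\left(-246818 - \frac{1}{Q}\right) + 400905 = \left(-246818 - \frac{1}{916}\right) + 400905 = - \frac{226085289}{916} + 400905 = \frac{141143691}{916}$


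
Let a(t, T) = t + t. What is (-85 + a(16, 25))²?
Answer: 2809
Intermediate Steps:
a(t, T) = 2*t
(-85 + a(16, 25))² = (-85 + 2*16)² = (-85 + 32)² = (-53)² = 2809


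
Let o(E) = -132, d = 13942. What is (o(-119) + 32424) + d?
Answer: 46234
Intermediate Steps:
(o(-119) + 32424) + d = (-132 + 32424) + 13942 = 32292 + 13942 = 46234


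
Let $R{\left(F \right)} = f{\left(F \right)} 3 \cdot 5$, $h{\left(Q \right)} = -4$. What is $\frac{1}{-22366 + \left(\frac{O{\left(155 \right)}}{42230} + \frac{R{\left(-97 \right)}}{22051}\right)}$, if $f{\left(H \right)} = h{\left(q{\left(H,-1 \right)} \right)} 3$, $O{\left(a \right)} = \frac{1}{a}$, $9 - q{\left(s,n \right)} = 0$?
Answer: $- \frac{144338128150}{3228267752397849} \approx -4.4711 \cdot 10^{-5}$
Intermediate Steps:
$q{\left(s,n \right)} = 9$ ($q{\left(s,n \right)} = 9 - 0 = 9 + 0 = 9$)
$f{\left(H \right)} = -12$ ($f{\left(H \right)} = \left(-4\right) 3 = -12$)
$R{\left(F \right)} = -180$ ($R{\left(F \right)} = \left(-12\right) 3 \cdot 5 = \left(-36\right) 5 = -180$)
$\frac{1}{-22366 + \left(\frac{O{\left(155 \right)}}{42230} + \frac{R{\left(-97 \right)}}{22051}\right)} = \frac{1}{-22366 - \left(\frac{180}{22051} - \frac{1}{155 \cdot 42230}\right)} = \frac{1}{-22366 + \left(\frac{1}{155} \cdot \frac{1}{42230} - \frac{180}{22051}\right)} = \frac{1}{-22366 + \left(\frac{1}{6545650} - \frac{180}{22051}\right)} = \frac{1}{-22366 - \frac{1178194949}{144338128150}} = \frac{1}{- \frac{3228267752397849}{144338128150}} = - \frac{144338128150}{3228267752397849}$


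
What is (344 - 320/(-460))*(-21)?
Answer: -166488/23 ≈ -7238.6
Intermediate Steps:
(344 - 320/(-460))*(-21) = (344 - 320*(-1/460))*(-21) = (344 + 16/23)*(-21) = (7928/23)*(-21) = -166488/23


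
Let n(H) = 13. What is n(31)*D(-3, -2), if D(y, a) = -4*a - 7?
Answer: 13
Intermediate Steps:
D(y, a) = -7 - 4*a
n(31)*D(-3, -2) = 13*(-7 - 4*(-2)) = 13*(-7 + 8) = 13*1 = 13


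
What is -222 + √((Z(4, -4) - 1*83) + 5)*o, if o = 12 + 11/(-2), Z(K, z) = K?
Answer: -222 + 13*I*√74/2 ≈ -222.0 + 55.915*I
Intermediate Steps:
o = 13/2 (o = 12 + 11*(-½) = 12 - 11/2 = 13/2 ≈ 6.5000)
-222 + √((Z(4, -4) - 1*83) + 5)*o = -222 + √((4 - 1*83) + 5)*(13/2) = -222 + √((4 - 83) + 5)*(13/2) = -222 + √(-79 + 5)*(13/2) = -222 + √(-74)*(13/2) = -222 + (I*√74)*(13/2) = -222 + 13*I*√74/2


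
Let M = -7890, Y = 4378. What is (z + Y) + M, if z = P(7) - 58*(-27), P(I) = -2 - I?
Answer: -1955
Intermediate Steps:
z = 1557 (z = (-2 - 1*7) - 58*(-27) = (-2 - 7) + 1566 = -9 + 1566 = 1557)
(z + Y) + M = (1557 + 4378) - 7890 = 5935 - 7890 = -1955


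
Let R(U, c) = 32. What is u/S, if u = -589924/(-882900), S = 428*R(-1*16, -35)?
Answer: 147481/3023049600 ≈ 4.8786e-5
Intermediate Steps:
S = 13696 (S = 428*32 = 13696)
u = 147481/220725 (u = -589924*(-1/882900) = 147481/220725 ≈ 0.66817)
u/S = (147481/220725)/13696 = (147481/220725)*(1/13696) = 147481/3023049600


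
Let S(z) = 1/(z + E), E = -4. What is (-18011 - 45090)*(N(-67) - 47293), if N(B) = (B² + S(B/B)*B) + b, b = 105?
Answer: 8078821030/3 ≈ 2.6929e+9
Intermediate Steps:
S(z) = 1/(-4 + z) (S(z) = 1/(z - 4) = 1/(-4 + z))
N(B) = 105 + B² - B/3 (N(B) = (B² + B/(-4 + B/B)) + 105 = (B² + B/(-4 + 1)) + 105 = (B² + B/(-3)) + 105 = (B² - B/3) + 105 = 105 + B² - B/3)
(-18011 - 45090)*(N(-67) - 47293) = (-18011 - 45090)*((105 + (-67)² - ⅓*(-67)) - 47293) = -63101*((105 + 4489 + 67/3) - 47293) = -63101*(13849/3 - 47293) = -63101*(-128030/3) = 8078821030/3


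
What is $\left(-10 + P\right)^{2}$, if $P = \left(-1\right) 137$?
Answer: $21609$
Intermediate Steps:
$P = -137$
$\left(-10 + P\right)^{2} = \left(-10 - 137\right)^{2} = \left(-147\right)^{2} = 21609$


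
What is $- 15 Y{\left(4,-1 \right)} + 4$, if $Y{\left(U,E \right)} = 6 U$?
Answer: $-356$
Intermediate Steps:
$- 15 Y{\left(4,-1 \right)} + 4 = - 15 \cdot 6 \cdot 4 + 4 = \left(-15\right) 24 + 4 = -360 + 4 = -356$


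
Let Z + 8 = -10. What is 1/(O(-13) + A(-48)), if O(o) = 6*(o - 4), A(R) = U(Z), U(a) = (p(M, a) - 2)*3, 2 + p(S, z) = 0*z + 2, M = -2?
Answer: -1/108 ≈ -0.0092593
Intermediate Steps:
p(S, z) = 0 (p(S, z) = -2 + (0*z + 2) = -2 + (0 + 2) = -2 + 2 = 0)
Z = -18 (Z = -8 - 10 = -18)
U(a) = -6 (U(a) = (0 - 2)*3 = -2*3 = -6)
A(R) = -6
O(o) = -24 + 6*o (O(o) = 6*(-4 + o) = -24 + 6*o)
1/(O(-13) + A(-48)) = 1/((-24 + 6*(-13)) - 6) = 1/((-24 - 78) - 6) = 1/(-102 - 6) = 1/(-108) = -1/108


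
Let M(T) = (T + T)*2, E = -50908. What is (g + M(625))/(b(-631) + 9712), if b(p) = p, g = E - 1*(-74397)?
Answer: 8663/3027 ≈ 2.8619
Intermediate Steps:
M(T) = 4*T (M(T) = (2*T)*2 = 4*T)
g = 23489 (g = -50908 - 1*(-74397) = -50908 + 74397 = 23489)
(g + M(625))/(b(-631) + 9712) = (23489 + 4*625)/(-631 + 9712) = (23489 + 2500)/9081 = 25989*(1/9081) = 8663/3027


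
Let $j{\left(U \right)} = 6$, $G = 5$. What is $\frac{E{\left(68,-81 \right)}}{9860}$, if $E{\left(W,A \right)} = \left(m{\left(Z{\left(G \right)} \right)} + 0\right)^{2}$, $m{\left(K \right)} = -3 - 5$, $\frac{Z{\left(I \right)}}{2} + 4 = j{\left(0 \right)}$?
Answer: $\frac{16}{2465} \approx 0.0064909$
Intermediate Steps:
$Z{\left(I \right)} = 4$ ($Z{\left(I \right)} = -8 + 2 \cdot 6 = -8 + 12 = 4$)
$m{\left(K \right)} = -8$
$E{\left(W,A \right)} = 64$ ($E{\left(W,A \right)} = \left(-8 + 0\right)^{2} = \left(-8\right)^{2} = 64$)
$\frac{E{\left(68,-81 \right)}}{9860} = \frac{64}{9860} = 64 \cdot \frac{1}{9860} = \frac{16}{2465}$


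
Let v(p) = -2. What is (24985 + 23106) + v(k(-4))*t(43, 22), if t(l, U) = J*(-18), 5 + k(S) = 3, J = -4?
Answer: 47947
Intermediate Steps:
k(S) = -2 (k(S) = -5 + 3 = -2)
t(l, U) = 72 (t(l, U) = -4*(-18) = 72)
(24985 + 23106) + v(k(-4))*t(43, 22) = (24985 + 23106) - 2*72 = 48091 - 144 = 47947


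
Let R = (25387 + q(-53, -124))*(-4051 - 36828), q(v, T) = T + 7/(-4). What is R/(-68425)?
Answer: 118017673/7820 ≈ 15092.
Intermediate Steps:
q(v, T) = -7/4 + T (q(v, T) = T + 7*(-1/4) = T - 7/4 = -7/4 + T)
R = -4130618555/4 (R = (25387 + (-7/4 - 124))*(-4051 - 36828) = (25387 - 503/4)*(-40879) = (101045/4)*(-40879) = -4130618555/4 ≈ -1.0327e+9)
R/(-68425) = -4130618555/4/(-68425) = -4130618555/4*(-1/68425) = 118017673/7820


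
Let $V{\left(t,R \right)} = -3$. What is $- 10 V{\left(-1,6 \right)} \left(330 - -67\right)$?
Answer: $11910$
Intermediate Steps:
$- 10 V{\left(-1,6 \right)} \left(330 - -67\right) = \left(-10\right) \left(-3\right) \left(330 - -67\right) = 30 \left(330 + 67\right) = 30 \cdot 397 = 11910$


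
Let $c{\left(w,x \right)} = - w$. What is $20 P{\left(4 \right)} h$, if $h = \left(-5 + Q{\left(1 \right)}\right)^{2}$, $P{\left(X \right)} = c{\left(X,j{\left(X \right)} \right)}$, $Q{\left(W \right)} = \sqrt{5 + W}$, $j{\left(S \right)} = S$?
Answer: $-2480 + 800 \sqrt{6} \approx -520.41$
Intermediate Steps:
$P{\left(X \right)} = - X$
$h = \left(-5 + \sqrt{6}\right)^{2}$ ($h = \left(-5 + \sqrt{5 + 1}\right)^{2} = \left(-5 + \sqrt{6}\right)^{2} \approx 6.5051$)
$20 P{\left(4 \right)} h = 20 \left(\left(-1\right) 4\right) \left(5 - \sqrt{6}\right)^{2} = 20 \left(-4\right) \left(5 - \sqrt{6}\right)^{2} = - 80 \left(5 - \sqrt{6}\right)^{2}$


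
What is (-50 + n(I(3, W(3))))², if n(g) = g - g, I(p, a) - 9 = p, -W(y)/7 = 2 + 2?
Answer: 2500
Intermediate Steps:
W(y) = -28 (W(y) = -7*(2 + 2) = -7*4 = -28)
I(p, a) = 9 + p
n(g) = 0
(-50 + n(I(3, W(3))))² = (-50 + 0)² = (-50)² = 2500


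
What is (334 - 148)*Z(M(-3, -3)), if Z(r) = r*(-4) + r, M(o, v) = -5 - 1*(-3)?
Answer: 1116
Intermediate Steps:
M(o, v) = -2 (M(o, v) = -5 + 3 = -2)
Z(r) = -3*r (Z(r) = -4*r + r = -3*r)
(334 - 148)*Z(M(-3, -3)) = (334 - 148)*(-3*(-2)) = 186*6 = 1116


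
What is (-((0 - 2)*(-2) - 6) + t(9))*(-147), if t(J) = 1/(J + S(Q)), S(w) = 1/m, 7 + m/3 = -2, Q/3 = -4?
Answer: -75117/242 ≈ -310.40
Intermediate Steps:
Q = -12 (Q = 3*(-4) = -12)
m = -27 (m = -21 + 3*(-2) = -21 - 6 = -27)
S(w) = -1/27 (S(w) = 1/(-27) = -1/27)
t(J) = 1/(-1/27 + J) (t(J) = 1/(J - 1/27) = 1/(-1/27 + J))
(-((0 - 2)*(-2) - 6) + t(9))*(-147) = (-((0 - 2)*(-2) - 6) + 27/(-1 + 27*9))*(-147) = (-(-2*(-2) - 6) + 27/(-1 + 243))*(-147) = (-(4 - 6) + 27/242)*(-147) = (-1*(-2) + 27*(1/242))*(-147) = (2 + 27/242)*(-147) = (511/242)*(-147) = -75117/242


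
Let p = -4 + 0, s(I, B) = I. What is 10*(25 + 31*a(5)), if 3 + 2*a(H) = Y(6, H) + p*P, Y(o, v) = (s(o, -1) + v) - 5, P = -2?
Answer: 1955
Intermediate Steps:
Y(o, v) = -5 + o + v (Y(o, v) = (o + v) - 5 = -5 + o + v)
p = -4
a(H) = 3 + H/2 (a(H) = -3/2 + ((-5 + 6 + H) - 4*(-2))/2 = -3/2 + ((1 + H) + 8)/2 = -3/2 + (9 + H)/2 = -3/2 + (9/2 + H/2) = 3 + H/2)
10*(25 + 31*a(5)) = 10*(25 + 31*(3 + (½)*5)) = 10*(25 + 31*(3 + 5/2)) = 10*(25 + 31*(11/2)) = 10*(25 + 341/2) = 10*(391/2) = 1955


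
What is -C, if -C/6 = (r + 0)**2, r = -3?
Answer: 54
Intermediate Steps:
C = -54 (C = -6*(-3 + 0)**2 = -6*(-3)**2 = -6*9 = -54)
-C = -1*(-54) = 54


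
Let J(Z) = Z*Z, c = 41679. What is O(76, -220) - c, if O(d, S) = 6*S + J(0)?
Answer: -42999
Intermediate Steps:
J(Z) = Z²
O(d, S) = 6*S (O(d, S) = 6*S + 0² = 6*S + 0 = 6*S)
O(76, -220) - c = 6*(-220) - 1*41679 = -1320 - 41679 = -42999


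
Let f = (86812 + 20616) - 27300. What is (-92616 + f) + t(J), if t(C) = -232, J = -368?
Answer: -12720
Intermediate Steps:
f = 80128 (f = 107428 - 27300 = 80128)
(-92616 + f) + t(J) = (-92616 + 80128) - 232 = -12488 - 232 = -12720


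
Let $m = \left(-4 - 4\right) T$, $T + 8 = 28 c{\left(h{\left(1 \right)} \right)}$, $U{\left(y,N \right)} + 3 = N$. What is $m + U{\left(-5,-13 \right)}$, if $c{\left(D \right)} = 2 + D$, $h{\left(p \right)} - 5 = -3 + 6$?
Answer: $-2192$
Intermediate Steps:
$U{\left(y,N \right)} = -3 + N$
$h{\left(p \right)} = 8$ ($h{\left(p \right)} = 5 + \left(-3 + 6\right) = 5 + 3 = 8$)
$T = 272$ ($T = -8 + 28 \left(2 + 8\right) = -8 + 28 \cdot 10 = -8 + 280 = 272$)
$m = -2176$ ($m = \left(-4 - 4\right) 272 = \left(-8\right) 272 = -2176$)
$m + U{\left(-5,-13 \right)} = -2176 - 16 = -2192$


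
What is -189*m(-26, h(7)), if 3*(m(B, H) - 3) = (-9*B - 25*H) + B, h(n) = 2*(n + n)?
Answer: 30429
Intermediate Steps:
h(n) = 4*n (h(n) = 2*(2*n) = 4*n)
m(B, H) = 3 - 25*H/3 - 8*B/3 (m(B, H) = 3 + ((-9*B - 25*H) + B)/3 = 3 + ((-25*H - 9*B) + B)/3 = 3 + (-25*H - 8*B)/3 = 3 + (-25*H/3 - 8*B/3) = 3 - 25*H/3 - 8*B/3)
-189*m(-26, h(7)) = -189*(3 - 100*7/3 - 8/3*(-26)) = -189*(3 - 25/3*28 + 208/3) = -189*(3 - 700/3 + 208/3) = -189*(-161) = 30429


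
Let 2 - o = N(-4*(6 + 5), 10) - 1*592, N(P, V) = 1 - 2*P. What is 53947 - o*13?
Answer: 47382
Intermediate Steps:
o = 505 (o = 2 - ((1 - (-8)*(6 + 5)) - 1*592) = 2 - ((1 - (-8)*11) - 592) = 2 - ((1 - 2*(-44)) - 592) = 2 - ((1 + 88) - 592) = 2 - (89 - 592) = 2 - 1*(-503) = 2 + 503 = 505)
53947 - o*13 = 53947 - 505*13 = 53947 - 1*6565 = 53947 - 6565 = 47382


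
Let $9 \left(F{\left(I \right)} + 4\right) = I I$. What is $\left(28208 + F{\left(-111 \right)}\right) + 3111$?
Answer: $32684$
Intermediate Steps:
$F{\left(I \right)} = -4 + \frac{I^{2}}{9}$ ($F{\left(I \right)} = -4 + \frac{I I}{9} = -4 + \frac{I^{2}}{9}$)
$\left(28208 + F{\left(-111 \right)}\right) + 3111 = \left(28208 - \left(4 - \frac{\left(-111\right)^{2}}{9}\right)\right) + 3111 = \left(28208 + \left(-4 + \frac{1}{9} \cdot 12321\right)\right) + 3111 = \left(28208 + \left(-4 + 1369\right)\right) + 3111 = \left(28208 + 1365\right) + 3111 = 29573 + 3111 = 32684$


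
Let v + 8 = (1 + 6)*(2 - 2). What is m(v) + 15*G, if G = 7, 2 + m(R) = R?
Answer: 95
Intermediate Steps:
v = -8 (v = -8 + (1 + 6)*(2 - 2) = -8 + 7*0 = -8 + 0 = -8)
m(R) = -2 + R
m(v) + 15*G = (-2 - 8) + 15*7 = -10 + 105 = 95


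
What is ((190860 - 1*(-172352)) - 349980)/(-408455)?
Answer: -13232/408455 ≈ -0.032395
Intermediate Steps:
((190860 - 1*(-172352)) - 349980)/(-408455) = ((190860 + 172352) - 349980)*(-1/408455) = (363212 - 349980)*(-1/408455) = 13232*(-1/408455) = -13232/408455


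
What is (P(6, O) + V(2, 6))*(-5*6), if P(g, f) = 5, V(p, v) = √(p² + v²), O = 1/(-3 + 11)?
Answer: -150 - 60*√10 ≈ -339.74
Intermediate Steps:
O = ⅛ (O = 1/8 = ⅛ ≈ 0.12500)
(P(6, O) + V(2, 6))*(-5*6) = (5 + √(2² + 6²))*(-5*6) = (5 + √(4 + 36))*(-30) = (5 + √40)*(-30) = (5 + 2*√10)*(-30) = -150 - 60*√10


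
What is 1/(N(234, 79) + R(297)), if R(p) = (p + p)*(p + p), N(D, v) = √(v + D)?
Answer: 352836/124493242583 - √313/124493242583 ≈ 2.8340e-6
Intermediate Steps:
N(D, v) = √(D + v)
R(p) = 4*p² (R(p) = (2*p)*(2*p) = 4*p²)
1/(N(234, 79) + R(297)) = 1/(√(234 + 79) + 4*297²) = 1/(√313 + 4*88209) = 1/(√313 + 352836) = 1/(352836 + √313)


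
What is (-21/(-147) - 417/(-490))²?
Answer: 237169/240100 ≈ 0.98779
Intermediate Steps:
(-21/(-147) - 417/(-490))² = (-21*(-1/147) - 417*(-1/490))² = (⅐ + 417/490)² = (487/490)² = 237169/240100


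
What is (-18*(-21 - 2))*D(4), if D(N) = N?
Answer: 1656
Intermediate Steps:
(-18*(-21 - 2))*D(4) = -18*(-21 - 2)*4 = -18*(-23)*4 = 414*4 = 1656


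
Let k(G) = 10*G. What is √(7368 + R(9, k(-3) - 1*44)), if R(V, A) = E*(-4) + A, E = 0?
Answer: √7294 ≈ 85.405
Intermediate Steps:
R(V, A) = A (R(V, A) = 0*(-4) + A = 0 + A = A)
√(7368 + R(9, k(-3) - 1*44)) = √(7368 + (10*(-3) - 1*44)) = √(7368 + (-30 - 44)) = √(7368 - 74) = √7294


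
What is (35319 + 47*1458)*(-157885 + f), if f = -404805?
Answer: -58432543050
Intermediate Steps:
(35319 + 47*1458)*(-157885 + f) = (35319 + 47*1458)*(-157885 - 404805) = (35319 + 68526)*(-562690) = 103845*(-562690) = -58432543050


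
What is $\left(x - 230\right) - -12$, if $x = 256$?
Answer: $38$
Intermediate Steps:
$\left(x - 230\right) - -12 = \left(256 - 230\right) - -12 = 26 + 12 = 38$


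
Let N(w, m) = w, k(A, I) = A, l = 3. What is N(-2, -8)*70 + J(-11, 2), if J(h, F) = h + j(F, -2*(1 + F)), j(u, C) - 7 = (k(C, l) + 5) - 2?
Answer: -147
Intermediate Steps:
j(u, C) = 10 + C (j(u, C) = 7 + ((C + 5) - 2) = 7 + ((5 + C) - 2) = 7 + (3 + C) = 10 + C)
J(h, F) = 8 + h - 2*F (J(h, F) = h + (10 - 2*(1 + F)) = h + (10 + (-2 - 2*F)) = h + (8 - 2*F) = 8 + h - 2*F)
N(-2, -8)*70 + J(-11, 2) = -2*70 + (8 - 11 - 2*2) = -140 + (8 - 11 - 4) = -140 - 7 = -147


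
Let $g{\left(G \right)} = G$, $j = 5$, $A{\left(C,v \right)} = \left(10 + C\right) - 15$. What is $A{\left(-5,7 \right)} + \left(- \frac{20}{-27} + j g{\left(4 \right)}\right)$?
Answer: $\frac{290}{27} \approx 10.741$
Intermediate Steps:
$A{\left(C,v \right)} = -5 + C$
$A{\left(-5,7 \right)} + \left(- \frac{20}{-27} + j g{\left(4 \right)}\right) = \left(-5 - 5\right) + \left(- \frac{20}{-27} + 5 \cdot 4\right) = -10 + \left(\left(-20\right) \left(- \frac{1}{27}\right) + 20\right) = -10 + \left(\frac{20}{27} + 20\right) = -10 + \frac{560}{27} = \frac{290}{27}$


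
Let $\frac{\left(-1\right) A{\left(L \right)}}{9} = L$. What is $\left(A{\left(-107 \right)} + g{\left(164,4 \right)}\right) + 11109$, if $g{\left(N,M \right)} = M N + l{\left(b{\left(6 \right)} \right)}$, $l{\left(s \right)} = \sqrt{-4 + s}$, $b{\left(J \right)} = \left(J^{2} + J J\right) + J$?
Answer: $12728 + \sqrt{74} \approx 12737.0$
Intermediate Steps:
$b{\left(J \right)} = J + 2 J^{2}$ ($b{\left(J \right)} = \left(J^{2} + J^{2}\right) + J = 2 J^{2} + J = J + 2 J^{2}$)
$A{\left(L \right)} = - 9 L$
$g{\left(N,M \right)} = \sqrt{74} + M N$ ($g{\left(N,M \right)} = M N + \sqrt{-4 + 6 \left(1 + 2 \cdot 6\right)} = M N + \sqrt{-4 + 6 \left(1 + 12\right)} = M N + \sqrt{-4 + 6 \cdot 13} = M N + \sqrt{-4 + 78} = M N + \sqrt{74} = \sqrt{74} + M N$)
$\left(A{\left(-107 \right)} + g{\left(164,4 \right)}\right) + 11109 = \left(\left(-9\right) \left(-107\right) + \left(\sqrt{74} + 4 \cdot 164\right)\right) + 11109 = \left(963 + \left(\sqrt{74} + 656\right)\right) + 11109 = \left(963 + \left(656 + \sqrt{74}\right)\right) + 11109 = \left(1619 + \sqrt{74}\right) + 11109 = 12728 + \sqrt{74}$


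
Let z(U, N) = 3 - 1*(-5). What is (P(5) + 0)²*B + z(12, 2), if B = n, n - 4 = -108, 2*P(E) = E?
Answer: -642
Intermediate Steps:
P(E) = E/2
z(U, N) = 8 (z(U, N) = 3 + 5 = 8)
n = -104 (n = 4 - 108 = -104)
B = -104
(P(5) + 0)²*B + z(12, 2) = ((½)*5 + 0)²*(-104) + 8 = (5/2 + 0)²*(-104) + 8 = (5/2)²*(-104) + 8 = (25/4)*(-104) + 8 = -650 + 8 = -642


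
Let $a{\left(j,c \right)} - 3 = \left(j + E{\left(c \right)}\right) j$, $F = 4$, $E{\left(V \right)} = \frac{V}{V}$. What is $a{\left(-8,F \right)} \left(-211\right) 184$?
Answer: $-2290616$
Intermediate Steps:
$E{\left(V \right)} = 1$
$a{\left(j,c \right)} = 3 + j \left(1 + j\right)$ ($a{\left(j,c \right)} = 3 + \left(j + 1\right) j = 3 + \left(1 + j\right) j = 3 + j \left(1 + j\right)$)
$a{\left(-8,F \right)} \left(-211\right) 184 = \left(3 - 8 + \left(-8\right)^{2}\right) \left(-211\right) 184 = \left(3 - 8 + 64\right) \left(-211\right) 184 = 59 \left(-211\right) 184 = \left(-12449\right) 184 = -2290616$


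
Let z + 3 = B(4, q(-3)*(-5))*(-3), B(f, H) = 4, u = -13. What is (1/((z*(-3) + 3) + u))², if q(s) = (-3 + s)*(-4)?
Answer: 1/1225 ≈ 0.00081633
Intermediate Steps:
q(s) = 12 - 4*s
z = -15 (z = -3 + 4*(-3) = -3 - 12 = -15)
(1/((z*(-3) + 3) + u))² = (1/((-15*(-3) + 3) - 13))² = (1/((45 + 3) - 13))² = (1/(48 - 13))² = (1/35)² = 1/1225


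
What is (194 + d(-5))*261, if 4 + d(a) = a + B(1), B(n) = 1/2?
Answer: 96831/2 ≈ 48416.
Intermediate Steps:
B(n) = ½
d(a) = -7/2 + a (d(a) = -4 + (a + ½) = -4 + (½ + a) = -7/2 + a)
(194 + d(-5))*261 = (194 + (-7/2 - 5))*261 = (194 - 17/2)*261 = (371/2)*261 = 96831/2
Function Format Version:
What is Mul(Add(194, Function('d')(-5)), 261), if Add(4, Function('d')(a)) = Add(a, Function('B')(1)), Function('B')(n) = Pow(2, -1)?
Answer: Rational(96831, 2) ≈ 48416.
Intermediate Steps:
Function('B')(n) = Rational(1, 2)
Function('d')(a) = Add(Rational(-7, 2), a) (Function('d')(a) = Add(-4, Add(a, Rational(1, 2))) = Add(-4, Add(Rational(1, 2), a)) = Add(Rational(-7, 2), a))
Mul(Add(194, Function('d')(-5)), 261) = Mul(Add(194, Add(Rational(-7, 2), -5)), 261) = Mul(Add(194, Rational(-17, 2)), 261) = Mul(Rational(371, 2), 261) = Rational(96831, 2)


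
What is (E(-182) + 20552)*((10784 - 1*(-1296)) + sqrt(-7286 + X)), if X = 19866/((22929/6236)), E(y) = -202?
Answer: 245828000 + 20350*I*sqrt(109998866158)/7643 ≈ 2.4583e+8 + 8.8307e+5*I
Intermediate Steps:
X = 41294792/7643 (X = 19866/((22929*(1/6236))) = 19866/(22929/6236) = 19866*(6236/22929) = 41294792/7643 ≈ 5403.0)
(E(-182) + 20552)*((10784 - 1*(-1296)) + sqrt(-7286 + X)) = (-202 + 20552)*((10784 - 1*(-1296)) + sqrt(-7286 + 41294792/7643)) = 20350*((10784 + 1296) + sqrt(-14392106/7643)) = 20350*(12080 + I*sqrt(109998866158)/7643) = 245828000 + 20350*I*sqrt(109998866158)/7643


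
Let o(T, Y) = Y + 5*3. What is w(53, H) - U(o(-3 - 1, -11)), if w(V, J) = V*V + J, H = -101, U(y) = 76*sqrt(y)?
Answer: 2556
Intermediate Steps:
o(T, Y) = 15 + Y (o(T, Y) = Y + 15 = 15 + Y)
w(V, J) = J + V**2 (w(V, J) = V**2 + J = J + V**2)
w(53, H) - U(o(-3 - 1, -11)) = (-101 + 53**2) - 76*sqrt(15 - 11) = (-101 + 2809) - 76*sqrt(4) = 2708 - 76*2 = 2708 - 1*152 = 2708 - 152 = 2556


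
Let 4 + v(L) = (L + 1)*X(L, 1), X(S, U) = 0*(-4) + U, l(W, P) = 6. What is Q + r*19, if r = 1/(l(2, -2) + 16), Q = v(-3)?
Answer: -113/22 ≈ -5.1364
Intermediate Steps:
X(S, U) = U (X(S, U) = 0 + U = U)
v(L) = -3 + L (v(L) = -4 + (L + 1)*1 = -4 + (1 + L)*1 = -4 + (1 + L) = -3 + L)
Q = -6 (Q = -3 - 3 = -6)
r = 1/22 (r = 1/(6 + 16) = 1/22 ≈ 0.045455)
Q + r*19 = -6 + (1/22)*19 = -6 + 19/22 = -113/22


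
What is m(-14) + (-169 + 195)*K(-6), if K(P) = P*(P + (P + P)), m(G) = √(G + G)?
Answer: 2808 + 2*I*√7 ≈ 2808.0 + 5.2915*I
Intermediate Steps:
m(G) = √2*√G (m(G) = √(2*G) = √2*√G)
K(P) = 3*P² (K(P) = P*(P + 2*P) = P*(3*P) = 3*P²)
m(-14) + (-169 + 195)*K(-6) = √2*√(-14) + (-169 + 195)*(3*(-6)²) = √2*(I*√14) + 26*(3*36) = 2*I*√7 + 26*108 = 2*I*√7 + 2808 = 2808 + 2*I*√7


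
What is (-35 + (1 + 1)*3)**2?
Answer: 841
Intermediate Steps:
(-35 + (1 + 1)*3)**2 = (-35 + 2*3)**2 = (-35 + 6)**2 = (-29)**2 = 841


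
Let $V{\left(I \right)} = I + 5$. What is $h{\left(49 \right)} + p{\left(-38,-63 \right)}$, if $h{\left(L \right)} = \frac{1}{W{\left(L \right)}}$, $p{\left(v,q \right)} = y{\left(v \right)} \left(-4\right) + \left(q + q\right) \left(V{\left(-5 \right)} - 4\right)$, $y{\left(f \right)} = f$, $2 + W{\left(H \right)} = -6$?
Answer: $\frac{5247}{8} \approx 655.88$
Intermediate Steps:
$W{\left(H \right)} = -8$ ($W{\left(H \right)} = -2 - 6 = -8$)
$V{\left(I \right)} = 5 + I$
$p{\left(v,q \right)} = - 8 q - 4 v$ ($p{\left(v,q \right)} = v \left(-4\right) + \left(q + q\right) \left(\left(5 - 5\right) - 4\right) = - 4 v + 2 q \left(0 - 4\right) = - 4 v + 2 q \left(-4\right) = - 4 v - 8 q = - 8 q - 4 v$)
$h{\left(L \right)} = - \frac{1}{8}$ ($h{\left(L \right)} = \frac{1}{-8} = - \frac{1}{8}$)
$h{\left(49 \right)} + p{\left(-38,-63 \right)} = - \frac{1}{8} - -656 = - \frac{1}{8} + \left(504 + 152\right) = - \frac{1}{8} + 656 = \frac{5247}{8}$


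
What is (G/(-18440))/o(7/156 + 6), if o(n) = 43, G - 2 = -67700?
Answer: 33849/396460 ≈ 0.085378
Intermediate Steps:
G = -67698 (G = 2 - 67700 = -67698)
(G/(-18440))/o(7/156 + 6) = -67698/(-18440)/43 = -67698*(-1/18440)*(1/43) = (33849/9220)*(1/43) = 33849/396460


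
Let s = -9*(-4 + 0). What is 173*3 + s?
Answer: 555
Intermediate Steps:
s = 36 (s = -9*(-4) = 36)
173*3 + s = 173*3 + 36 = 519 + 36 = 555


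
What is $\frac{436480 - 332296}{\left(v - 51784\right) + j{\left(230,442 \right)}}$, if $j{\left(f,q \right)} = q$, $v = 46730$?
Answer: $- \frac{26046}{1153} \approx -22.59$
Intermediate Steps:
$\frac{436480 - 332296}{\left(v - 51784\right) + j{\left(230,442 \right)}} = \frac{436480 - 332296}{\left(46730 - 51784\right) + 442} = \frac{104184}{\left(46730 - 51784\right) + 442} = \frac{104184}{-5054 + 442} = \frac{104184}{-4612} = 104184 \left(- \frac{1}{4612}\right) = - \frac{26046}{1153}$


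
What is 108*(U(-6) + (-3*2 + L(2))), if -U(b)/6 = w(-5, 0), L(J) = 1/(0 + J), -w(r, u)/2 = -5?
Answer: -7074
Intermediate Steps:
w(r, u) = 10 (w(r, u) = -2*(-5) = 10)
L(J) = 1/J
U(b) = -60 (U(b) = -6*10 = -60)
108*(U(-6) + (-3*2 + L(2))) = 108*(-60 + (-3*2 + 1/2)) = 108*(-60 + (-6 + 1/2)) = 108*(-60 - 11/2) = 108*(-131/2) = -7074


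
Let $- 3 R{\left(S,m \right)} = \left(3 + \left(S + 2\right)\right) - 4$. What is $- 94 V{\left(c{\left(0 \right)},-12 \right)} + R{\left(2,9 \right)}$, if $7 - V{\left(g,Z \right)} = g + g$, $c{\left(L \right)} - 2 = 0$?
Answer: $-283$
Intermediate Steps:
$c{\left(L \right)} = 2$ ($c{\left(L \right)} = 2 + 0 = 2$)
$V{\left(g,Z \right)} = 7 - 2 g$ ($V{\left(g,Z \right)} = 7 - \left(g + g\right) = 7 - 2 g$)
$R{\left(S,m \right)} = - \frac{1}{3} - \frac{S}{3}$ ($R{\left(S,m \right)} = - \frac{\left(3 + \left(S + 2\right)\right) - 4}{3} = - \frac{\left(3 + \left(2 + S\right)\right) - 4}{3} = - \frac{\left(5 + S\right) - 4}{3} = - \frac{1 + S}{3} = - \frac{1}{3} - \frac{S}{3}$)
$- 94 V{\left(c{\left(0 \right)},-12 \right)} + R{\left(2,9 \right)} = - 94 \left(7 - 4\right) - 1 = \left(-94\right) 3 - 1 = -282 - 1 = -283$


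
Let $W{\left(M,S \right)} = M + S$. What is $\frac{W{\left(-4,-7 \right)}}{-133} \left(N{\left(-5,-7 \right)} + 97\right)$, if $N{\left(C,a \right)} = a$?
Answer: $\frac{990}{133} \approx 7.4436$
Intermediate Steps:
$\frac{W{\left(-4,-7 \right)}}{-133} \left(N{\left(-5,-7 \right)} + 97\right) = \frac{-4 - 7}{-133} \left(-7 + 97\right) = \left(-11\right) \left(- \frac{1}{133}\right) 90 = \frac{11}{133} \cdot 90 = \frac{990}{133}$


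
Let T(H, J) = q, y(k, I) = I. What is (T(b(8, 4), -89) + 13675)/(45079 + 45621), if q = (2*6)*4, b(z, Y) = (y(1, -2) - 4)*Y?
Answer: 13723/90700 ≈ 0.15130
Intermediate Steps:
b(z, Y) = -6*Y (b(z, Y) = (-2 - 4)*Y = -6*Y)
q = 48 (q = 12*4 = 48)
T(H, J) = 48
(T(b(8, 4), -89) + 13675)/(45079 + 45621) = (48 + 13675)/(45079 + 45621) = 13723/90700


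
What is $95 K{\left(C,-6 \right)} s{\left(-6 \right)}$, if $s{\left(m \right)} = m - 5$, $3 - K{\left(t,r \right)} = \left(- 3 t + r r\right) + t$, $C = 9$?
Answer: $15675$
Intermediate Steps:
$K{\left(t,r \right)} = 3 - r^{2} + 2 t$ ($K{\left(t,r \right)} = 3 - \left(\left(- 3 t + r r\right) + t\right) = 3 - \left(\left(- 3 t + r^{2}\right) + t\right) = 3 - \left(\left(r^{2} - 3 t\right) + t\right) = 3 - \left(r^{2} - 2 t\right) = 3 - r^{2} + 2 t$)
$s{\left(m \right)} = -5 + m$
$95 K{\left(C,-6 \right)} s{\left(-6 \right)} = 95 \left(3 - \left(-6\right)^{2} + 2 \cdot 9\right) \left(-5 - 6\right) = 95 \left(3 - 36 + 18\right) \left(-11\right) = 95 \left(-15\right) \left(-11\right) = \left(-1425\right) \left(-11\right) = 15675$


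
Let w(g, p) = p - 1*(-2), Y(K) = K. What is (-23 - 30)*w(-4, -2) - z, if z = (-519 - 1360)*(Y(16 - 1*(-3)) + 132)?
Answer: 283729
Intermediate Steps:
w(g, p) = 2 + p (w(g, p) = p + 2 = 2 + p)
z = -283729 (z = (-519 - 1360)*((16 - 1*(-3)) + 132) = -1879*((16 + 3) + 132) = -1879*(19 + 132) = -1879*151 = -283729)
(-23 - 30)*w(-4, -2) - z = (-23 - 30)*(2 - 2) - 1*(-283729) = -53*0 + 283729 = 0 + 283729 = 283729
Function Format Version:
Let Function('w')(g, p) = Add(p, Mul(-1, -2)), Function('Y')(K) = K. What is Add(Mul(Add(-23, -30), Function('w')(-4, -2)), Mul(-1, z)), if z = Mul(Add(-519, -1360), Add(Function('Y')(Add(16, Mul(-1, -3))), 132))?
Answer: 283729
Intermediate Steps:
Function('w')(g, p) = Add(2, p) (Function('w')(g, p) = Add(p, 2) = Add(2, p))
z = -283729 (z = Mul(Add(-519, -1360), Add(Add(16, Mul(-1, -3)), 132)) = Mul(-1879, Add(Add(16, 3), 132)) = Mul(-1879, Add(19, 132)) = Mul(-1879, 151) = -283729)
Add(Mul(Add(-23, -30), Function('w')(-4, -2)), Mul(-1, z)) = Add(Mul(Add(-23, -30), Add(2, -2)), Mul(-1, -283729)) = Add(Mul(-53, 0), 283729) = Add(0, 283729) = 283729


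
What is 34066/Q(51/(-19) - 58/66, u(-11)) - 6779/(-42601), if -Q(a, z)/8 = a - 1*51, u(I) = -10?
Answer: 455893181767/5829691244 ≈ 78.202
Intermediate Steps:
Q(a, z) = 408 - 8*a (Q(a, z) = -8*(a - 1*51) = -8*(a - 51) = -8*(-51 + a) = 408 - 8*a)
34066/Q(51/(-19) - 58/66, u(-11)) - 6779/(-42601) = 34066/(408 - 8*(51/(-19) - 58/66)) - 6779/(-42601) = 34066/(408 - 8*(51*(-1/19) - 58*1/66)) - 6779*(-1/42601) = 34066/(408 - 8*(-51/19 - 29/33)) + 6779/42601 = 34066/(408 - 8*(-2234/627)) + 6779/42601 = 34066/(408 + 17872/627) + 6779/42601 = 34066/(273688/627) + 6779/42601 = 34066*(627/273688) + 6779/42601 = 10679691/136844 + 6779/42601 = 455893181767/5829691244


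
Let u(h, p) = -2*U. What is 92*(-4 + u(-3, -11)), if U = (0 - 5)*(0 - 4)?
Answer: -4048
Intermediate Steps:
U = 20 (U = -5*(-4) = 20)
u(h, p) = -40 (u(h, p) = -2*20 = -40)
92*(-4 + u(-3, -11)) = 92*(-4 - 40) = 92*(-44) = -4048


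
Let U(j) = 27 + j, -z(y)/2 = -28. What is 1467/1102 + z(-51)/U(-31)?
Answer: -13961/1102 ≈ -12.669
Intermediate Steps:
z(y) = 56 (z(y) = -2*(-28) = 56)
1467/1102 + z(-51)/U(-31) = 1467/1102 + 56/(27 - 31) = 1467*(1/1102) + 56/(-4) = 1467/1102 + 56*(-1/4) = 1467/1102 - 14 = -13961/1102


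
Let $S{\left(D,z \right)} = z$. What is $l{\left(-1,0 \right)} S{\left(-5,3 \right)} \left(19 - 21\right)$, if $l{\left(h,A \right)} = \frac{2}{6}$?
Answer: $-2$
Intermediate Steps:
$l{\left(h,A \right)} = \frac{1}{3}$ ($l{\left(h,A \right)} = 2 \cdot \frac{1}{6} = \frac{1}{3}$)
$l{\left(-1,0 \right)} S{\left(-5,3 \right)} \left(19 - 21\right) = \frac{1}{3} \cdot 3 \left(19 - 21\right) = 1 \left(19 - 21\right) = 1 \left(-2\right) = -2$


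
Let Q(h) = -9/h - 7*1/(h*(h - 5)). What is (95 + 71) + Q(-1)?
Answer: 1043/6 ≈ 173.83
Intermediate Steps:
Q(h) = -9/h - 7/(h*(-5 + h)) (Q(h) = -9/h - 7*1/(h*(-5 + h)) = -9/h - 7/(h*(-5 + h)))
(95 + 71) + Q(-1) = (95 + 71) + (38 - 9*(-1))/((-1)*(-5 - 1)) = 166 - 1*(38 + 9)/(-6) = 166 - 1*(-1/6)*47 = 166 + 47/6 = 1043/6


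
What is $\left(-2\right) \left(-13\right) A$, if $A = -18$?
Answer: $-468$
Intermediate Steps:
$\left(-2\right) \left(-13\right) A = \left(-2\right) \left(-13\right) \left(-18\right) = 26 \left(-18\right) = -468$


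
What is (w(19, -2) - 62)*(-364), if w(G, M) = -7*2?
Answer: 27664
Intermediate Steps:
w(G, M) = -14
(w(19, -2) - 62)*(-364) = (-14 - 62)*(-364) = -76*(-364) = 27664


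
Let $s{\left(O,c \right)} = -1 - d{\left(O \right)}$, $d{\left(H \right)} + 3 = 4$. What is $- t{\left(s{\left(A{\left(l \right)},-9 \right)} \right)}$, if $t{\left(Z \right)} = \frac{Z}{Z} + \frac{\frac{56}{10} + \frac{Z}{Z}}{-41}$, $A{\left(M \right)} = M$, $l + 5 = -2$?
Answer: $- \frac{172}{205} \approx -0.83902$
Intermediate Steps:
$l = -7$ ($l = -5 - 2 = -7$)
$d{\left(H \right)} = 1$ ($d{\left(H \right)} = -3 + 4 = 1$)
$s{\left(O,c \right)} = -2$ ($s{\left(O,c \right)} = -1 - 1 = -2$)
$t{\left(Z \right)} = \frac{172}{205}$ ($t{\left(Z \right)} = 1 + \left(56 \cdot \frac{1}{10} + 1\right) \left(- \frac{1}{41}\right) = 1 + \left(\frac{28}{5} + 1\right) \left(- \frac{1}{41}\right) = 1 + \frac{33}{5} \left(- \frac{1}{41}\right) = 1 - \frac{33}{205} = \frac{172}{205}$)
$- t{\left(s{\left(A{\left(l \right)},-9 \right)} \right)} = \left(-1\right) \frac{172}{205} = - \frac{172}{205}$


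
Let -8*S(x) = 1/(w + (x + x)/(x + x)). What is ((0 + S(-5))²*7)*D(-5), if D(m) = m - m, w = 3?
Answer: 0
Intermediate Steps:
S(x) = -1/32 (S(x) = -1/(8*(3 + (x + x)/(x + x))) = -1/(8*(3 + (2*x)/((2*x)))) = -1/(8*(3 + (2*x)*(1/(2*x)))) = -1/(8*(3 + 1)) = -⅛/4 = -⅛*¼ = -1/32)
D(m) = 0
((0 + S(-5))²*7)*D(-5) = ((0 - 1/32)²*7)*0 = ((-1/32)²*7)*0 = ((1/1024)*7)*0 = (7/1024)*0 = 0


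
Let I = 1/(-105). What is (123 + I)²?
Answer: 166771396/11025 ≈ 15127.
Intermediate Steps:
I = -1/105 ≈ -0.0095238
(123 + I)² = (123 - 1/105)² = (12914/105)² = 166771396/11025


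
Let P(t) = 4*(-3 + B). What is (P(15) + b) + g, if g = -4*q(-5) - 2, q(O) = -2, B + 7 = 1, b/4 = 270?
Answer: 1050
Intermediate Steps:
b = 1080 (b = 4*270 = 1080)
B = -6 (B = -7 + 1 = -6)
P(t) = -36 (P(t) = 4*(-3 - 6) = 4*(-9) = -36)
g = 6 (g = -4*(-2) - 2 = 8 - 2 = 6)
(P(15) + b) + g = (-36 + 1080) + 6 = 1044 + 6 = 1050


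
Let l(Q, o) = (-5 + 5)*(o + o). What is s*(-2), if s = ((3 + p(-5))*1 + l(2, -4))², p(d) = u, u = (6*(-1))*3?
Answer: -450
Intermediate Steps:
u = -18 (u = -6*3 = -18)
p(d) = -18
l(Q, o) = 0 (l(Q, o) = 0*(2*o) = 0)
s = 225 (s = ((3 - 18)*1 + 0)² = (-15*1 + 0)² = (-15 + 0)² = (-15)² = 225)
s*(-2) = 225*(-2) = -450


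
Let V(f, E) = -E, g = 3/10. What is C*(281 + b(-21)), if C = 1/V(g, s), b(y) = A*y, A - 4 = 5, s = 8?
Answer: -23/2 ≈ -11.500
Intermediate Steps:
g = 3/10 (g = 3*(⅒) = 3/10 ≈ 0.30000)
A = 9 (A = 4 + 5 = 9)
b(y) = 9*y
C = -⅛ (C = 1/(-1*8) = 1/(-8) = -⅛ ≈ -0.12500)
C*(281 + b(-21)) = -(281 + 9*(-21))/8 = -(281 - 189)/8 = -⅛*92 = -23/2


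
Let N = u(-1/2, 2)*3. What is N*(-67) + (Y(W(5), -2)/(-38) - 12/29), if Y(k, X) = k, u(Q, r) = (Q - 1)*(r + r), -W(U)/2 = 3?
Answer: 664365/551 ≈ 1205.7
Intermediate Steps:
W(U) = -6 (W(U) = -2*3 = -6)
u(Q, r) = 2*r*(-1 + Q) (u(Q, r) = (-1 + Q)*(2*r) = 2*r*(-1 + Q))
N = -18 (N = (2*2*(-1 - 1/2))*3 = (2*2*(-1 - 1*½))*3 = (2*2*(-1 - ½))*3 = (2*2*(-3/2))*3 = -6*3 = -18)
N*(-67) + (Y(W(5), -2)/(-38) - 12/29) = -18*(-67) + (-6/(-38) - 12/29) = 1206 + (-6*(-1/38) - 12*1/29) = 1206 + (3/19 - 12/29) = 1206 - 141/551 = 664365/551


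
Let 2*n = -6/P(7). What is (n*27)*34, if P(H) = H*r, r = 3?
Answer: -918/7 ≈ -131.14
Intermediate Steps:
P(H) = 3*H (P(H) = H*3 = 3*H)
n = -1/7 (n = (-6/(3*7))/2 = (-6/21)/2 = (-6*1/21)/2 = (1/2)*(-2/7) = -1/7 ≈ -0.14286)
(n*27)*34 = -1/7*27*34 = -27/7*34 = -918/7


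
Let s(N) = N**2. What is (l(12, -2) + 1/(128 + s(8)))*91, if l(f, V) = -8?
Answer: -139685/192 ≈ -727.53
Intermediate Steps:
(l(12, -2) + 1/(128 + s(8)))*91 = (-8 + 1/(128 + 8**2))*91 = (-8 + 1/(128 + 64))*91 = (-8 + 1/192)*91 = -1535/192*91 = -139685/192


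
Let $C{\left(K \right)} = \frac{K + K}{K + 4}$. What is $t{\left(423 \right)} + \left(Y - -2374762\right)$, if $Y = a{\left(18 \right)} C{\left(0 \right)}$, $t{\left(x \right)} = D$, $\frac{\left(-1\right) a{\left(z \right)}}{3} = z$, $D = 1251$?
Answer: $2376013$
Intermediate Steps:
$a{\left(z \right)} = - 3 z$
$t{\left(x \right)} = 1251$
$C{\left(K \right)} = \frac{2 K}{4 + K}$
$Y = 0$ ($Y = \left(-3\right) 18 \cdot 2 \cdot 0 \frac{1}{4 + 0} = - 54 \cdot 2 \cdot 0 \cdot \frac{1}{4} = \left(-54\right) 0 = 0$)
$t{\left(423 \right)} + \left(Y - -2374762\right) = 1251 + \left(0 - -2374762\right) = 1251 + \left(0 + 2374762\right) = 1251 + 2374762 = 2376013$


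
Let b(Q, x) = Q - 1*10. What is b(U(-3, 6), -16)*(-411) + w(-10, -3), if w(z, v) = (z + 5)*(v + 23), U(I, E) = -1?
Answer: 4421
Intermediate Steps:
w(z, v) = (5 + z)*(23 + v)
b(Q, x) = -10 + Q (b(Q, x) = Q - 10 = -10 + Q)
b(U(-3, 6), -16)*(-411) + w(-10, -3) = (-10 - 1)*(-411) + (115 + 5*(-3) + 23*(-10) - 3*(-10)) = -11*(-411) + (115 - 15 - 230 + 30) = 4521 - 100 = 4421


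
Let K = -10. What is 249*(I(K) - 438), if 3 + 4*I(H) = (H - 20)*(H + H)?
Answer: -287595/4 ≈ -71899.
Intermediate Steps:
I(H) = -¾ + H*(-20 + H)/2 (I(H) = -¾ + ((H - 20)*(H + H))/4 = -¾ + ((-20 + H)*(2*H))/4 = -¾ + (2*H*(-20 + H))/4 = -¾ + H*(-20 + H)/2)
249*(I(K) - 438) = 249*((-¾ + (½)*(-10)² - 10*(-10)) - 438) = 249*((-¾ + (½)*100 + 100) - 438) = 249*((-¾ + 50 + 100) - 438) = 249*(597/4 - 438) = 249*(-1155/4) = -287595/4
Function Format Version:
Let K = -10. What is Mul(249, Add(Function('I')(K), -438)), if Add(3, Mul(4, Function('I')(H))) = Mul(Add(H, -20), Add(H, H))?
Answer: Rational(-287595, 4) ≈ -71899.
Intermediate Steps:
Function('I')(H) = Add(Rational(-3, 4), Mul(Rational(1, 2), H, Add(-20, H))) (Function('I')(H) = Add(Rational(-3, 4), Mul(Rational(1, 4), Mul(Add(H, -20), Add(H, H)))) = Add(Rational(-3, 4), Mul(Rational(1, 4), Mul(Add(-20, H), Mul(2, H)))) = Add(Rational(-3, 4), Mul(Rational(1, 4), Mul(2, H, Add(-20, H)))) = Add(Rational(-3, 4), Mul(Rational(1, 2), H, Add(-20, H))))
Mul(249, Add(Function('I')(K), -438)) = Mul(249, Add(Add(Rational(-3, 4), Mul(Rational(1, 2), Pow(-10, 2)), Mul(-10, -10)), -438)) = Mul(249, Add(Add(Rational(-3, 4), Mul(Rational(1, 2), 100), 100), -438)) = Mul(249, Add(Add(Rational(-3, 4), 50, 100), -438)) = Mul(249, Add(Rational(597, 4), -438)) = Mul(249, Rational(-1155, 4)) = Rational(-287595, 4)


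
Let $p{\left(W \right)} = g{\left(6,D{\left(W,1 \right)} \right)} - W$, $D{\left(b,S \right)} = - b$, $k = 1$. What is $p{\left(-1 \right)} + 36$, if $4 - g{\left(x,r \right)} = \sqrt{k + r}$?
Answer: $41 - \sqrt{2} \approx 39.586$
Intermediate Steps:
$g{\left(x,r \right)} = 4 - \sqrt{1 + r}$
$p{\left(W \right)} = 4 - W - \sqrt{1 - W}$ ($p{\left(W \right)} = \left(4 - \sqrt{1 - W}\right) - W = 4 - W - \sqrt{1 - W}$)
$p{\left(-1 \right)} + 36 = \left(4 - -1 - \sqrt{1 - -1}\right) + 36 = \left(4 + 1 - \sqrt{1 + 1}\right) + 36 = \left(4 + 1 - \sqrt{2}\right) + 36 = \left(5 - \sqrt{2}\right) + 36 = 41 - \sqrt{2}$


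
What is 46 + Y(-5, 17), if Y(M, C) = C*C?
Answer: 335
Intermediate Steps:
Y(M, C) = C²
46 + Y(-5, 17) = 46 + 17² = 46 + 289 = 335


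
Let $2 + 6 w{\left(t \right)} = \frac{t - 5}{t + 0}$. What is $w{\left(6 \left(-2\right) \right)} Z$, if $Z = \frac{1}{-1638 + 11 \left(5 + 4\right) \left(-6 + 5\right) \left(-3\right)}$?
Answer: $\frac{7}{96552} \approx 7.25 \cdot 10^{-5}$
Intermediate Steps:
$w{\left(t \right)} = - \frac{1}{3} + \frac{-5 + t}{6 t}$ ($w{\left(t \right)} = - \frac{1}{3} + \frac{\left(t - 5\right) \frac{1}{t + 0}}{6} = - \frac{1}{3} + \frac{\left(-5 + t\right) \frac{1}{t}}{6} = - \frac{1}{3} + \frac{\frac{1}{t} \left(-5 + t\right)}{6} = - \frac{1}{3} + \frac{-5 + t}{6 t}$)
$Z = - \frac{1}{1341}$ ($Z = \frac{1}{-1638 + 11 \cdot 9 \left(-1\right) \left(-3\right)} = \frac{1}{-1638 + 11 \left(-9\right) \left(-3\right)} = \frac{1}{-1638 - -297} = \frac{1}{-1638 + 297} = \frac{1}{-1341} = - \frac{1}{1341} \approx -0.00074571$)
$w{\left(6 \left(-2\right) \right)} Z = \frac{-5 - 6 \left(-2\right)}{6 \cdot 6 \left(-2\right)} \left(- \frac{1}{1341}\right) = \frac{-5 - -12}{6 \left(-12\right)} \left(- \frac{1}{1341}\right) = \frac{1}{6} \left(- \frac{1}{12}\right) \left(-5 + 12\right) \left(- \frac{1}{1341}\right) = \frac{1}{6} \left(- \frac{1}{12}\right) 7 \left(- \frac{1}{1341}\right) = \left(- \frac{7}{72}\right) \left(- \frac{1}{1341}\right) = \frac{7}{96552}$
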